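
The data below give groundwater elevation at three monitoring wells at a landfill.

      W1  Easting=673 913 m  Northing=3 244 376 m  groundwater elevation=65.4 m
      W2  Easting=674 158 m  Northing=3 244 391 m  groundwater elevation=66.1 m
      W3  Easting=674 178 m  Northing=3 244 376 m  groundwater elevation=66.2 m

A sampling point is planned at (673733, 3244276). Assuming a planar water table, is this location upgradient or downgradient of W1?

downgradient

With h = a·x + b·y + c and W1 as origin, the differences give:
  245·a + 15·b = +0.7
  265·a + 0·b = +0.8
Eliminate b (×0 and ×15, subtract): -3975·a = -12.00 → a = ∂h/∂x = +0.003019
Back-substitute: b = ∂h/∂y = -0.002642.
Head at (673733, 3244276) = 65.4 + (+0.003019)·(-180) + (-0.002642)·(-100) = 65.12 m.
That is lower than the 65.4 m at W1, so the point is downgradient.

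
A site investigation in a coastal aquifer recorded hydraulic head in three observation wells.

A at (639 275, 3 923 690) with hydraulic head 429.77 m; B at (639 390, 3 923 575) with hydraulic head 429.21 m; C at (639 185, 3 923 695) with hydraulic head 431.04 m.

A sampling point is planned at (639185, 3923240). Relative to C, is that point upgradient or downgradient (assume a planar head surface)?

Taking A as reference: B−A = (115, -115, -0.56); C−A = (-90, 5, +1.27).
Determinant of the coordinate differences = 115·5 − (-90)·(-115) = -9775.
∂h/∂x = [(-0.56)·5 − (+1.27)·(-115)] / -9775 = -0.01465
∂h/∂y = [115·(+1.27) − (-90)·(-0.56)] / -9775 = -0.009785
Head at (639185, 3923240) = 429.77 + (-0.01465)·(-90) + (-0.009785)·(-450) = 435.49 m.
That is higher than the 431.04 m at C, so the point is upgradient.

upgradient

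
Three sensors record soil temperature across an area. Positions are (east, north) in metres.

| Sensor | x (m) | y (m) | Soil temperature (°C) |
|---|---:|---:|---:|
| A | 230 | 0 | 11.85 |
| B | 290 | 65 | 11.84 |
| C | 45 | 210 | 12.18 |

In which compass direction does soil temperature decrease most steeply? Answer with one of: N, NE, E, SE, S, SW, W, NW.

SE

With T = a·x + b·y + c and A as origin, the differences give:
  60·a + 65·b = -0.01
  (-185)·a + 210·b = +0.33
Eliminate b (×210 and ×65, subtract): 24625·a = -23.550 → a = ∂T/∂x = -0.0009563
Back-substitute: b = ∂T/∂y = +0.0007289.
Steepest decrease is along −∇f = (+0.0009563 E, -0.0007289 N) → southeast.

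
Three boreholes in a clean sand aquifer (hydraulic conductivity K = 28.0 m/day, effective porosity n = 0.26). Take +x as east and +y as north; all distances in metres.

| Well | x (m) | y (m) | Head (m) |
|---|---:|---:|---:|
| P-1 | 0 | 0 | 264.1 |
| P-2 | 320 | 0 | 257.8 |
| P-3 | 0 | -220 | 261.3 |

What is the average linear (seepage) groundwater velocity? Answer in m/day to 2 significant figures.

∂h/∂x = (257.8 − 264.1) / (320 − 0) = -0.01969
∂h/∂y = (261.3 − 264.1) / (-220 − 0) = +0.01273
|∇h| = √(-0.01969² + 0.01273²) = 0.02345
Seepage velocity v = K·i/n = 28.0 × 0.02345 / 0.26 = 2.525 m/day.

2.5 m/day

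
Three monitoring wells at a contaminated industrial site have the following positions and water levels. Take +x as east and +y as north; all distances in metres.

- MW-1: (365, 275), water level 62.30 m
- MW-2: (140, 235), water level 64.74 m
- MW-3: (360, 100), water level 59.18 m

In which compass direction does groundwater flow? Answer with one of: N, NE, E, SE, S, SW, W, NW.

SE

Taking MW-1 as reference: MW-2−MW-1 = (-225, -40, +2.44); MW-3−MW-1 = (-5, -175, -3.12).
Determinant of the coordinate differences = (-225)·(-175) − (-5)·(-40) = 39175.
∂h/∂x = [(+2.44)·(-175) − (-3.12)·(-40)] / 39175 = -0.01409
∂h/∂y = [(-225)·(-3.12) − (-5)·(+2.44)] / 39175 = +0.01823
Flow = −∇h = (+0.01409 east, -0.01823 north), which points southeast.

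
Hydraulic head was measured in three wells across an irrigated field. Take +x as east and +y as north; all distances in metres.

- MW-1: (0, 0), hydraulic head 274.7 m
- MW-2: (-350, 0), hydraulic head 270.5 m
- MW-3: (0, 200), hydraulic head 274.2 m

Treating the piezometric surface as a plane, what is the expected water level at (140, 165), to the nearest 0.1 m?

∂h/∂x = (270.5 − 274.7) / (-350 − 0) = +0.01200
∂h/∂y = (274.2 − 274.7) / (200 − 0) = -0.002500
h(140, 165) = 274.7 + (+0.01200)·(140) + (-0.002500)·(165) = 274.7 +1.680 -0.413 = 275.967 m.

276.0 m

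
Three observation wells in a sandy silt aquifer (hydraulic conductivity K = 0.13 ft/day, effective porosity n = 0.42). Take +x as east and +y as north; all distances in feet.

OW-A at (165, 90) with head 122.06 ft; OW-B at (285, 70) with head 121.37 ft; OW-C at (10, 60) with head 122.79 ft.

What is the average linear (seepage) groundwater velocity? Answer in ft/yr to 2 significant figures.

Differences from OW-A: to OW-B (Δx, Δy, Δh) = (120, -20, -0.69); to OW-C = (-155, -30, +0.73).
Solve a·Δx + b·Δy = Δh: det = 120·(-30) − (-155)·(-20) = -6700.
∂h/∂x = [(-0.69)·(-30) − (+0.73)·(-20)] / -6700 = -0.005269
∂h/∂y = [120·(+0.73) − (-155)·(-0.69)] / -6700 = +0.002888
|∇h| = √(-0.005269² + 0.002888²) = 0.006009
Seepage velocity v = K·i/n = 0.13 × 0.006009 / 0.42 = 0.00186 ft/day = 0.6794 ft/yr.

0.68 ft/yr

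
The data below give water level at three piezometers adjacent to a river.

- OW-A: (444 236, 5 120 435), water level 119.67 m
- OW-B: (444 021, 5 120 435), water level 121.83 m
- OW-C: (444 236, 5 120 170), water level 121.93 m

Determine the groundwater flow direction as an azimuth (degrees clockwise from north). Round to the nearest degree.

∂h/∂x = (121.83 − 119.67) / (444021 − 444236) = -0.01005
∂h/∂y = (121.93 − 119.67) / (5120170 − 5120435) = -0.008528
Flow direction (−∇h) has components (+0.01005 E, +0.008528 N).
Azimuth = atan2(E, N) = atan2(+0.01005, +0.008528) = 49.7° ≈ 050°.

050°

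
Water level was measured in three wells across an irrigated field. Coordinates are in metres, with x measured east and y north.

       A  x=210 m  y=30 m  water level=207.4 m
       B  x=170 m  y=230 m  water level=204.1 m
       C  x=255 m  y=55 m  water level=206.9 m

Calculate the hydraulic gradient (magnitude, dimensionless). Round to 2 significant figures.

0.017

With h = a·x + b·y + c and A as origin, the differences give:
  (-40)·a + 200·b = -3.3
  45·a + 25·b = -0.5
Eliminate b (×25 and ×200, subtract): -10000·a = 17.50 → a = ∂h/∂x = -0.001750
Back-substitute: b = ∂h/∂y = -0.01685.
|∇h| = √(-0.001750² + -0.01685²) = 0.01694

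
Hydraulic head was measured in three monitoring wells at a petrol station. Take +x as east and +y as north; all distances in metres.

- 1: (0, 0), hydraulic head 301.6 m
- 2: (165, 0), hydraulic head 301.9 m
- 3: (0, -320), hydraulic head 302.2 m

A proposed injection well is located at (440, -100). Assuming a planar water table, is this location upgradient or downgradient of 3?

∂h/∂x = (301.9 − 301.6) / (165 − 0) = +0.001818
∂h/∂y = (302.2 − 301.6) / (-320 − 0) = -0.001875
Head at (440, -100) = 301.6 + (+0.001818)·(440) + (-0.001875)·(-100) = 302.59 m.
That is higher than the 302.2 m at 3, so the point is upgradient.

upgradient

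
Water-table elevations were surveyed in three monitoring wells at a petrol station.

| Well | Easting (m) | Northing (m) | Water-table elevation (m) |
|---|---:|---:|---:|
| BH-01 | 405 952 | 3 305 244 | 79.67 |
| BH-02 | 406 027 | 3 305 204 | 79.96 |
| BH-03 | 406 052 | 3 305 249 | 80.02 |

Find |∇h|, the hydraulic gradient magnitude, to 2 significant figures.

0.0036

With h = a·x + b·y + c and BH-01 as origin, the differences give:
  75·a + (-40)·b = +0.29
  100·a + 5·b = +0.35
Eliminate b (×5 and ×(-40), subtract): 4375·a = 15.450 → a = ∂h/∂x = +0.003531
Back-substitute: b = ∂h/∂y = -0.0006286.
|∇h| = √(0.003531² + -0.0006286²) = 0.003587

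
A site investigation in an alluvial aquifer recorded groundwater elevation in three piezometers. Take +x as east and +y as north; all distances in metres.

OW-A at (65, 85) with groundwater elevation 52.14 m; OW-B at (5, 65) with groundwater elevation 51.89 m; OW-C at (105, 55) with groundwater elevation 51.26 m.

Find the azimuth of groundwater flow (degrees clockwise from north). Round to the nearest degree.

Differences from OW-A: to OW-B (Δx, Δy, Δh) = (-60, -20, -0.25); to OW-C = (40, -30, -0.88).
Determinant of the coordinate differences = (-60)·(-30) − 40·(-20) = 2600.
∂h/∂x = [(-0.25)·(-30) − (-0.88)·(-20)] / 2600 = -0.003885
∂h/∂y = [(-60)·(-0.88) − 40·(-0.25)] / 2600 = +0.02415
Flow direction (−∇h) has components (+0.003885 E, -0.02415 N).
Azimuth = atan2(E, N) = atan2(+0.003885, -0.02415) = 170.9° ≈ 171°.

171°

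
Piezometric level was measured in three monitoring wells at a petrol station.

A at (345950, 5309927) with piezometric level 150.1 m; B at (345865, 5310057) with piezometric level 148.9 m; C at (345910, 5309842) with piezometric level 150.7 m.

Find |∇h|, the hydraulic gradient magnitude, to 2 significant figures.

0.0082

With h = a·x + b·y + c and A as origin, the differences give:
  (-85)·a + 130·b = -1.2
  (-40)·a + (-85)·b = +0.6
Eliminate b (×(-85) and ×130, subtract): 12425·a = 24.00 → a = ∂h/∂x = +0.001932
Back-substitute: b = ∂h/∂y = -0.007968.
|∇h| = √(0.001932² + -0.007968²) = 0.008199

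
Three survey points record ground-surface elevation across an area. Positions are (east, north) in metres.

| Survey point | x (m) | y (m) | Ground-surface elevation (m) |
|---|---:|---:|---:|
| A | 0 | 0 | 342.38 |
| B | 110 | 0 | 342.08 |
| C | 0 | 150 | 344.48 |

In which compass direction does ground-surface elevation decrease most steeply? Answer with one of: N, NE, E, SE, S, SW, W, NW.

∂z/∂x = (342.08 − 342.38) / (110 − 0) = -0.002727
∂z/∂y = (344.48 − 342.38) / (150 − 0) = +0.01400
Steepest decrease is along −∇f = (+0.002727 E, -0.01400 N) → south.

S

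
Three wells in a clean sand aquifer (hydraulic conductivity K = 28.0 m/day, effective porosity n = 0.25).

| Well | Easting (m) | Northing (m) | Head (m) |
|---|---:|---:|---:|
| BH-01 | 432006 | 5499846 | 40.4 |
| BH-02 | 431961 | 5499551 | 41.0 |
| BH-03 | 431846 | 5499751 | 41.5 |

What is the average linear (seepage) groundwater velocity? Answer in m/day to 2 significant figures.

Taking BH-01 as reference: BH-02−BH-01 = (-45, -295, +0.6); BH-03−BH-01 = (-160, -95, +1.1).
Solve a·Δx + b·Δy = Δh: det = (-45)·(-95) − (-160)·(-295) = -42925.
∂h/∂x = [(+0.6)·(-95) − (+1.1)·(-295)] / -42925 = -0.006232
∂h/∂y = [(-45)·(+1.1) − (-160)·(+0.6)] / -42925 = -0.001083
|∇h| = √(-0.006232² + -0.001083²) = 0.006325
Seepage velocity v = K·i/n = 28.0 × 0.006325 / 0.25 = 0.7084 m/day.

0.71 m/day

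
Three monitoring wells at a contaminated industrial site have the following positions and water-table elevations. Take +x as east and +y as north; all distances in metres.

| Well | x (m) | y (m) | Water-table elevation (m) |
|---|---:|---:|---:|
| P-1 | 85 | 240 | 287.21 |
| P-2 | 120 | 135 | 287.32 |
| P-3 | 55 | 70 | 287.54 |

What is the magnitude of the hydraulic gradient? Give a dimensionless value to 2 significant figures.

Taking P-1 as reference: P-2−P-1 = (35, -105, +0.11); P-3−P-1 = (-30, -170, +0.33).
Solve a·Δx + b·Δy = Δh: det = 35·(-170) − (-30)·(-105) = -9100.
∂h/∂x = [(+0.11)·(-170) − (+0.33)·(-105)] / -9100 = -0.001753
∂h/∂y = [35·(+0.33) − (-30)·(+0.11)] / -9100 = -0.001632
|∇h| = √(-0.001753² + -0.001632²) = 0.002395

0.0024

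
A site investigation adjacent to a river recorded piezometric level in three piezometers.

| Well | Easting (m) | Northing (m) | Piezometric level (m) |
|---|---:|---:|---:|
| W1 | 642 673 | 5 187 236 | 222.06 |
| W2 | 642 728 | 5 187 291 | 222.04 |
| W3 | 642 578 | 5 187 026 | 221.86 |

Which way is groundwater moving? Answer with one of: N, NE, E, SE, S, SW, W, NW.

SE

Taking W1 as reference: W2−W1 = (55, 55, -0.02); W3−W1 = (-95, -210, -0.20).
Solve a·Δx + b·Δy = Δh: det = 55·(-210) − (-95)·55 = -6325.
∂h/∂x = [(-0.02)·(-210) − (-0.20)·55] / -6325 = -0.002403
∂h/∂y = [55·(-0.20) − (-95)·(-0.02)] / -6325 = +0.002040
Flow = −∇h = (+0.002403 east, -0.002040 north), which points southeast.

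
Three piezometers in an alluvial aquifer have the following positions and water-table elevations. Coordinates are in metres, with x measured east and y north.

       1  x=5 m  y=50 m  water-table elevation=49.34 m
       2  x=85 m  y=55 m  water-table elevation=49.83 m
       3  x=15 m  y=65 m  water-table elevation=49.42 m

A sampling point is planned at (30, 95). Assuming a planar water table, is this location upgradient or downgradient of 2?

Taking 1 as reference: 2−1 = (80, 5, +0.49); 3−1 = (10, 15, +0.08).
Solve a·Δx + b·Δy = Δh: det = 80·15 − 10·5 = 1150.
∂h/∂x = [(+0.49)·15 − (+0.08)·5] / 1150 = +0.006043
∂h/∂y = [80·(+0.08) − 10·(+0.49)] / 1150 = +0.001304
Head at (30, 95) = 49.34 + (+0.006043)·(25) + (+0.001304)·(45) = 49.55 m.
That is lower than the 49.83 m at 2, so the point is downgradient.

downgradient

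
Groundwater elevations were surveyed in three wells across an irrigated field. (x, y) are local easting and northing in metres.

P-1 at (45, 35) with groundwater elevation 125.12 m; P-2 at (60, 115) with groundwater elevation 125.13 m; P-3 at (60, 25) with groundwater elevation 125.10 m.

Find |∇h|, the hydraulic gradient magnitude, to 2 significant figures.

Three-point gradient (reference P-1): Δ to P-2 = (15, 80, +0.01), Δ to P-3 = (15, -10, -0.02).
∂h/∂x = -0.001111, ∂h/∂y = +0.0003333 (det = -1350).
|∇h| = √(-0.001111² + 0.0003333²) = 0.00116

0.0012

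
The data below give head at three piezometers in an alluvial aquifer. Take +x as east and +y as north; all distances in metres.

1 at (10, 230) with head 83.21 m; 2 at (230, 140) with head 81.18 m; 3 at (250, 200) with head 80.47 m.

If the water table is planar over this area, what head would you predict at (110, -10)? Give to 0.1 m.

83.8 m

Differences from 1: to 2 (Δx, Δy, Δh) = (220, -90, -2.03); to 3 = (240, -30, -2.74).
Determinant of the coordinate differences = 220·(-30) − 240·(-90) = 15000.
∂h/∂x = [(-2.03)·(-30) − (-2.74)·(-90)] / 15000 = -0.01238
∂h/∂y = [220·(-2.74) − 240·(-2.03)] / 15000 = -0.007707
h(110, -10) = 83.21 + (-0.01238)·(100) + (-0.007707)·(-240) = 83.21 -1.238 +1.850 = 83.822 m.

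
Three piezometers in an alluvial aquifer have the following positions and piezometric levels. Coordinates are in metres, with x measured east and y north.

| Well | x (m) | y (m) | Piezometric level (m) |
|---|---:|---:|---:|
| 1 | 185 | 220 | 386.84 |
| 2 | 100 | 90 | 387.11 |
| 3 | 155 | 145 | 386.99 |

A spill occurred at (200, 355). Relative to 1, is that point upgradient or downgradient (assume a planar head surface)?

downgradient

With h = a·x + b·y + c and 1 as origin, the differences give:
  (-85)·a + (-130)·b = +0.27
  (-30)·a + (-75)·b = +0.15
Eliminate b (×(-75) and ×(-130), subtract): 2475·a = -0.750 → a = ∂h/∂x = -0.0003030
Back-substitute: b = ∂h/∂y = -0.001879.
Head at (200, 355) = 386.84 + (-0.0003030)·(15) + (-0.001879)·(135) = 386.58 m.
That is lower than the 386.84 m at 1, so the point is downgradient.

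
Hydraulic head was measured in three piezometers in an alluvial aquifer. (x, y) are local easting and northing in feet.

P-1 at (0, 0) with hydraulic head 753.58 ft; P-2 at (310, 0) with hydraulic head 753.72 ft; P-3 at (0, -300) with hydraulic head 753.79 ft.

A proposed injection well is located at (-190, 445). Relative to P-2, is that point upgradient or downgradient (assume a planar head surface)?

∂h/∂x = (753.72 − 753.58) / (310 − 0) = +0.0004516
∂h/∂y = (753.79 − 753.58) / (-300 − 0) = -0.0007000
Head at (-190, 445) = 753.58 + (+0.0004516)·(-190) + (-0.0007000)·(445) = 753.18 ft.
That is lower than the 753.72 ft at P-2, so the point is downgradient.

downgradient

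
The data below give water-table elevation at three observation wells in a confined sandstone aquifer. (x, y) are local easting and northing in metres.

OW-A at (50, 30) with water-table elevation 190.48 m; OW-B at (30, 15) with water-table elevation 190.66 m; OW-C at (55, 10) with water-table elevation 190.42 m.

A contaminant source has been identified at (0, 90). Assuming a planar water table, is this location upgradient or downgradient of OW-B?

upgradient

Taking OW-A as reference: OW-B−OW-A = (-20, -15, +0.18); OW-C−OW-A = (5, -20, -0.06).
Solve a·Δx + b·Δy = Δh: det = (-20)·(-20) − 5·(-15) = 475.
∂h/∂x = [(+0.18)·(-20) − (-0.06)·(-15)] / 475 = -0.009474
∂h/∂y = [(-20)·(-0.06) − 5·(+0.18)] / 475 = +0.0006316
Head at (0, 90) = 190.48 + (-0.009474)·(-50) + (+0.0006316)·(60) = 190.99 m.
That is higher than the 190.66 m at OW-B, so the point is upgradient.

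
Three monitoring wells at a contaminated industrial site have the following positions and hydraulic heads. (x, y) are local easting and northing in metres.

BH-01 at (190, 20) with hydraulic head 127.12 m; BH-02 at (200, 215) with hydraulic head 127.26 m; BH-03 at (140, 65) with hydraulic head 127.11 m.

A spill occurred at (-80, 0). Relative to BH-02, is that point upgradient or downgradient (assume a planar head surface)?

downgradient

With h = a·x + b·y + c and BH-01 as origin, the differences give:
  10·a + 195·b = +0.14
  (-50)·a + 45·b = -0.01
Eliminate b (×45 and ×195, subtract): 10200·a = 8.250 → a = ∂h/∂x = +0.0008088
Back-substitute: b = ∂h/∂y = +0.0006765.
Head at (-80, 0) = 127.12 + (+0.0008088)·(-270) + (+0.0006765)·(-20) = 126.89 m.
That is lower than the 127.26 m at BH-02, so the point is downgradient.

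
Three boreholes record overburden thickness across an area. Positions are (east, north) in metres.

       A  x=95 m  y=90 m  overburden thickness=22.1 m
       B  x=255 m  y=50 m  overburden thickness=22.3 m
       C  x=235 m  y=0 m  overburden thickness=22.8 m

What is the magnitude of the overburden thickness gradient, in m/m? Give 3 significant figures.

0.00961 m/m

With d = a·x + b·y + c and A as origin, the differences give:
  160·a + (-40)·b = +0.2
  140·a + (-90)·b = +0.7
Eliminate b (×(-90) and ×(-40), subtract): -8800·a = 10.00 → a = ∂d/∂x = -0.001136
Back-substitute: b = ∂d/∂y = -0.009545.
|∇f| = √(-0.001136² + -0.009545²) = 0.009612 m/m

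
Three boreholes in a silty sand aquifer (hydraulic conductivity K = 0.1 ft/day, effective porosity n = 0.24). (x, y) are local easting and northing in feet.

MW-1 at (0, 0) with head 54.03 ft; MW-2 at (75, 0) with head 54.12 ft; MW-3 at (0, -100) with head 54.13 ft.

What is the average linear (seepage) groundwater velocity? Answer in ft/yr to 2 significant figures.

∂h/∂x = (54.12 − 54.03) / (75 − 0) = +0.001200
∂h/∂y = (54.13 − 54.03) / (-100 − 0) = -0.001000
|∇h| = √(0.001200² + -0.001000²) = 0.001562
Seepage velocity v = K·i/n = 0.1 × 0.001562 / 0.24 = 0.0006508 ft/day = 0.2377 ft/yr.

0.24 ft/yr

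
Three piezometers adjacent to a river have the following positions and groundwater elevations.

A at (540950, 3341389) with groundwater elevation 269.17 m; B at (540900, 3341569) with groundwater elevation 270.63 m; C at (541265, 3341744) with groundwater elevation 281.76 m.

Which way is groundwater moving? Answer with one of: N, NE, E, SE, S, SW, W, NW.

SW

Differences from A: to B (Δx, Δy, Δh) = (-50, 180, +1.46); to C = (315, 355, +12.59).
Solve a·Δx + b·Δy = Δh: det = (-50)·355 − 315·180 = -74450.
∂h/∂x = [(+1.46)·355 − (+12.59)·180] / -74450 = +0.02348
∂h/∂y = [(-50)·(+12.59) − 315·(+1.46)] / -74450 = +0.01463
Flow = −∇h = (-0.02348 east, -0.01463 north), which points southwest.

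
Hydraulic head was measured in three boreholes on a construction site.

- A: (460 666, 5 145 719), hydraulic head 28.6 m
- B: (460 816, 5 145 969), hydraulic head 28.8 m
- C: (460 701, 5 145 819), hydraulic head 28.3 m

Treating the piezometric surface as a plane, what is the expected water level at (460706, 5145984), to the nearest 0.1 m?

Taking A as reference: B−A = (150, 250, +0.2); C−A = (35, 100, -0.3).
Solve a·Δx + b·Δy = Δh: det = 150·100 − 35·250 = 6250.
∂h/∂x = [(+0.2)·100 − (-0.3)·250] / 6250 = +0.01520
∂h/∂y = [150·(-0.3) − 35·(+0.2)] / 6250 = -0.008320
h(460706, 5145984) = 28.6 + (+0.01520)·(40) + (-0.008320)·(265) = 28.6 +0.608 -2.205 = 27.003 m.

27.0 m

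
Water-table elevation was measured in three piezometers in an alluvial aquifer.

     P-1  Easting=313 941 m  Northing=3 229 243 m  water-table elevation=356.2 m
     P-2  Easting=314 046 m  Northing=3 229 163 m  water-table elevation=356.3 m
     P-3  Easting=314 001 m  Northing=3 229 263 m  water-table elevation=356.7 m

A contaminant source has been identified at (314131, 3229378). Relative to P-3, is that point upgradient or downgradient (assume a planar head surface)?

upgradient

With h = a·x + b·y + c and P-1 as origin, the differences give:
  105·a + (-80)·b = +0.1
  60·a + 20·b = +0.5
Eliminate b (×20 and ×(-80), subtract): 6900·a = 42.00 → a = ∂h/∂x = +0.006087
Back-substitute: b = ∂h/∂y = +0.006739.
Head at (314131, 3229378) = 356.2 + (+0.006087)·(190) + (+0.006739)·(135) = 358.27 m.
That is higher than the 356.7 m at P-3, so the point is upgradient.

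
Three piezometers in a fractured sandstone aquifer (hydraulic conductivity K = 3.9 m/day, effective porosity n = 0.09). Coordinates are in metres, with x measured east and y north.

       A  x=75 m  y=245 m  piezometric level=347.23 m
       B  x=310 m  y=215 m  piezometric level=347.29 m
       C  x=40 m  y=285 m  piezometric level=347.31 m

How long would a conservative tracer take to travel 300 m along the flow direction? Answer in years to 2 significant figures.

7.4 years

Three-point gradient (reference A): Δ to B = (235, -30, +0.06), Δ to C = (-35, 40, +0.08).
∂h/∂x = +0.0005749, ∂h/∂y = +0.002503 (det = 8350).
|∇h| = √(0.0005749² + 0.002503²) = 0.002568
Seepage velocity v = K·i/n = 3.9 × 0.002568 / 0.09 = 0.1113 m/day.
t = 300 / 0.1113 = 2695 days = 7.38 years.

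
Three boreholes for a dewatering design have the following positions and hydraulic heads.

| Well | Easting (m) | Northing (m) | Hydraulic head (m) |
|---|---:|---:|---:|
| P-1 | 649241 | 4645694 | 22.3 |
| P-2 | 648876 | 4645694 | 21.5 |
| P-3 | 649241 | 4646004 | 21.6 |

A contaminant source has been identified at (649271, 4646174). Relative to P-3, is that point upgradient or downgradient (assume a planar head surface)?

∂h/∂x = (21.5 − 22.3) / (648876 − 649241) = +0.002192
∂h/∂y = (21.6 − 22.3) / (4646004 − 4645694) = -0.002258
Head at (649271, 4646174) = 22.3 + (+0.002192)·(30) + (-0.002258)·(480) = 21.28 m.
That is lower than the 21.6 m at P-3, so the point is downgradient.

downgradient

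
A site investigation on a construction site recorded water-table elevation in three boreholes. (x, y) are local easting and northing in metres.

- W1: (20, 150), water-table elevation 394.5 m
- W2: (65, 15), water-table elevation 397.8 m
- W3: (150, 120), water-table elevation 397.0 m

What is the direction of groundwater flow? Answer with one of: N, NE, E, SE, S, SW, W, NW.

NW

Taking W1 as reference: W2−W1 = (45, -135, +3.3); W3−W1 = (130, -30, +2.5).
Solve a·Δx + b·Δy = Δh: det = 45·(-30) − 130·(-135) = 16200.
∂h/∂x = [(+3.3)·(-30) − (+2.5)·(-135)] / 16200 = +0.01472
∂h/∂y = [45·(+2.5) − 130·(+3.3)] / 16200 = -0.01954
Flow = −∇h = (-0.01472 east, +0.01954 north), which points northwest.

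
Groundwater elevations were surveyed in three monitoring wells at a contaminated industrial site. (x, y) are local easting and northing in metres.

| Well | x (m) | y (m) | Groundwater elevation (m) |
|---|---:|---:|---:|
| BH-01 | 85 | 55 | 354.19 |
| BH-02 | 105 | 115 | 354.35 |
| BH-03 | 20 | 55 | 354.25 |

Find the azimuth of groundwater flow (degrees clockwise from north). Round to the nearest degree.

Differences from BH-01: to BH-02 (Δx, Δy, Δh) = (20, 60, +0.16); to BH-03 = (-65, 0, +0.06).
Determinant of the coordinate differences = 20·0 − (-65)·60 = 3900.
∂h/∂x = [(+0.16)·0 − (+0.06)·60] / 3900 = -0.0009231
∂h/∂y = [20·(+0.06) − (-65)·(+0.16)] / 3900 = +0.002974
Flow direction (−∇h) has components (+0.0009231 E, -0.002974 N).
Azimuth = atan2(E, N) = atan2(+0.0009231, -0.002974) = 162.8° ≈ 163°.

163°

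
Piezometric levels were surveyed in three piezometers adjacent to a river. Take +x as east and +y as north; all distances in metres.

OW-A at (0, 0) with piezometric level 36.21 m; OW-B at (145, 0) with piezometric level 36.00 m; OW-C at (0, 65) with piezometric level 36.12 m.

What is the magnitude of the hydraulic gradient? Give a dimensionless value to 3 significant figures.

∂h/∂x = (36.00 − 36.21) / (145 − 0) = -0.001448
∂h/∂y = (36.12 − 36.21) / (65 − 0) = -0.001385
|∇h| = √(-0.001448² + -0.001385²) = 0.002004

0.00200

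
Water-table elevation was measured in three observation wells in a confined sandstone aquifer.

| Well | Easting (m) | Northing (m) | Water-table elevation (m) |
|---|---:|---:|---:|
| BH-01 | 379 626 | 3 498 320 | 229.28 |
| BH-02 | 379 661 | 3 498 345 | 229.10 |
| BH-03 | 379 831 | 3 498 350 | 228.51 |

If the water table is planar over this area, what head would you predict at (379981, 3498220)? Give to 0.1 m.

228.3 m

With h = a·x + b·y + c and BH-01 as origin, the differences give:
  35·a + 25·b = -0.18
  205·a + 30·b = -0.77
Eliminate b (×30 and ×25, subtract): -4075·a = 13.850 → a = ∂h/∂x = -0.003399
Back-substitute: b = ∂h/∂y = -0.002442.
h(379981, 3498220) = 229.28 + (-0.003399)·(355) + (-0.002442)·(-100) = 229.28 -1.207 +0.244 = 228.318 m.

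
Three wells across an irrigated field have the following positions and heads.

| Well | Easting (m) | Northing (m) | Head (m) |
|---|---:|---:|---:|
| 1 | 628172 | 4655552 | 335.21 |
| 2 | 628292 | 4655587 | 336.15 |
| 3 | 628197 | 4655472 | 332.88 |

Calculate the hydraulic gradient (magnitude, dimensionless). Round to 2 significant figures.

Three-point gradient (reference 1): Δ to 2 = (120, 35, +0.94), Δ to 3 = (25, -80, -2.33).
∂h/∂x = -0.0006062, ∂h/∂y = +0.02894 (det = -10475).
|∇h| = √(-0.0006062² + 0.02894²) = 0.02895

0.029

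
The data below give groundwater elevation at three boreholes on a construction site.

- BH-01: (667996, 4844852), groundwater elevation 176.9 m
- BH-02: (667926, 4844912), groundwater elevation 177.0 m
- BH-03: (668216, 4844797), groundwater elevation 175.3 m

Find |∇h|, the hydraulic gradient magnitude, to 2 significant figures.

0.014

Taking BH-01 as reference: BH-02−BH-01 = (-70, 60, +0.1); BH-03−BH-01 = (220, -55, -1.6).
Determinant of the coordinate differences = (-70)·(-55) − 220·60 = -9350.
∂h/∂x = [(+0.1)·(-55) − (-1.6)·60] / -9350 = -0.009679
∂h/∂y = [(-70)·(-1.6) − 220·(+0.1)] / -9350 = -0.009626
|∇h| = √(-0.009679² + -0.009626²) = 0.01365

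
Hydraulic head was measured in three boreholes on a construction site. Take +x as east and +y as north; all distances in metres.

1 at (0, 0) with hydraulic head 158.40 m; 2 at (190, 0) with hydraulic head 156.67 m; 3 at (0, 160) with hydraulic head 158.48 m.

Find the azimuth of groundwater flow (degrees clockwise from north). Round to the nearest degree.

093°

∂h/∂x = (156.67 − 158.40) / (190 − 0) = -0.009105
∂h/∂y = (158.48 − 158.40) / (160 − 0) = +0.0005000
Flow direction (−∇h) has components (+0.009105 E, -0.0005000 N).
Azimuth = atan2(E, N) = atan2(+0.009105, -0.0005000) = 93.1° ≈ 093°.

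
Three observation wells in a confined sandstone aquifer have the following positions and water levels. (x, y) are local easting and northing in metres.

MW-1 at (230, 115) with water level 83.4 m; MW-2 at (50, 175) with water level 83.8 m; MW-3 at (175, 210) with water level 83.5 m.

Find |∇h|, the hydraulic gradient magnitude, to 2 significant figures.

Three-point gradient (reference MW-1): Δ to MW-2 = (-180, 60, +0.4), Δ to MW-3 = (-55, 95, +0.1).
∂h/∂x = -0.002319, ∂h/∂y = -0.0002899 (det = -13800).
|∇h| = √(-0.002319² + -0.0002899²) = 0.002337

0.0023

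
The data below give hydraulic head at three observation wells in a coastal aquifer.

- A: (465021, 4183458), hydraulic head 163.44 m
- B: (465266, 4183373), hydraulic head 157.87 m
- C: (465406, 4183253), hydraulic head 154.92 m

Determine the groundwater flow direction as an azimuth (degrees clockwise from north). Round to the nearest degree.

Differences from A: to B (Δx, Δy, Δh) = (245, -85, -5.57); to C = (385, -205, -8.52).
Solve a·Δx + b·Δy = Δh: det = 245·(-205) − 385·(-85) = -17500.
∂h/∂x = [(-5.57)·(-205) − (-8.52)·(-85)] / -17500 = -0.02387
∂h/∂y = [245·(-8.52) − 385·(-5.57)] / -17500 = -0.003260
Flow direction (−∇h) has components (+0.02387 E, +0.003260 N).
Azimuth = atan2(E, N) = atan2(+0.02387, +0.003260) = 82.2° ≈ 082°.

082°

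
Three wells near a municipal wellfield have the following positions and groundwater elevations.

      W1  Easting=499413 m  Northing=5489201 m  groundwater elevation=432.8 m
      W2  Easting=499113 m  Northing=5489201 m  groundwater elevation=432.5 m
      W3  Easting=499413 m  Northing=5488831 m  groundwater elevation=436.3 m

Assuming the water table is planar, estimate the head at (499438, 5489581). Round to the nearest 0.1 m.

429.2 m

∂h/∂x = (432.5 − 432.8) / (499113 − 499413) = +0.001000
∂h/∂y = (436.3 − 432.8) / (5488831 − 5489201) = -0.009459
h(499438, 5489581) = 432.8 + (+0.001000)·(25) + (-0.009459)·(380) = 432.8 +0.025 -3.595 = 429.230 m.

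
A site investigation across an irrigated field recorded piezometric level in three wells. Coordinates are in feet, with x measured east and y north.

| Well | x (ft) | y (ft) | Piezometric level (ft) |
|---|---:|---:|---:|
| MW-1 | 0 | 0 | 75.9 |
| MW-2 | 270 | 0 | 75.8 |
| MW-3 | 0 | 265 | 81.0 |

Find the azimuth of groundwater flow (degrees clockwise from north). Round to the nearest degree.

∂h/∂x = (75.8 − 75.9) / (270 − 0) = -0.0003704
∂h/∂y = (81.0 − 75.9) / (265 − 0) = +0.01925
Flow direction (−∇h) has components (+0.0003704 E, -0.01925 N).
Azimuth = atan2(E, N) = atan2(+0.0003704, -0.01925) = 178.9° ≈ 179°.

179°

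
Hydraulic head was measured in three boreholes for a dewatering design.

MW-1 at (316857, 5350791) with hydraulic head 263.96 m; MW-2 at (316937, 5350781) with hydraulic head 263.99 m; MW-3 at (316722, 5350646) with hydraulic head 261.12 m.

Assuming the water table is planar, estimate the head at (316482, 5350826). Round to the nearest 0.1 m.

263.6 m

Differences from MW-1: to MW-2 (Δx, Δy, Δh) = (80, -10, +0.03); to MW-3 = (-135, -145, -2.84).
Solve a·Δx + b·Δy = Δh: det = 80·(-145) − (-135)·(-10) = -12950.
∂h/∂x = [(+0.03)·(-145) − (-2.84)·(-10)] / -12950 = +0.002529
∂h/∂y = [80·(-2.84) − (-135)·(+0.03)] / -12950 = +0.01723
h(316482, 5350826) = 263.96 + (+0.002529)·(-375) + (+0.01723)·(35) = 263.96 -0.948 +0.603 = 263.615 m.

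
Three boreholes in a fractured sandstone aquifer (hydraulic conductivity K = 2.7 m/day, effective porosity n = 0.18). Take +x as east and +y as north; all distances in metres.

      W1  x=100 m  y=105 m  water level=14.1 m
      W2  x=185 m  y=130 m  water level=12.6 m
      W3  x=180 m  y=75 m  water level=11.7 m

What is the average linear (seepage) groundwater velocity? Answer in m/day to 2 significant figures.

0.44 m/day

With h = a·x + b·y + c and W1 as origin, the differences give:
  85·a + 25·b = -1.5
  80·a + (-30)·b = -2.4
Eliminate b (×(-30) and ×25, subtract): -4550·a = 105.00 → a = ∂h/∂x = -0.02308
Back-substitute: b = ∂h/∂y = +0.01846.
|∇h| = √(-0.02308² + 0.01846²) = 0.02955
Seepage velocity v = K·i/n = 2.7 × 0.02955 / 0.18 = 0.4433 m/day.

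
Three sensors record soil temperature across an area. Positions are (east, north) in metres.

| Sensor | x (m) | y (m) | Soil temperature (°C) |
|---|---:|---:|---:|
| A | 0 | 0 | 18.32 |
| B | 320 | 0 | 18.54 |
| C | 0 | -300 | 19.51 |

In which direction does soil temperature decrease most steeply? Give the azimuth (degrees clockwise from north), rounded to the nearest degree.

∂T/∂x = (18.54 − 18.32) / (320 − 0) = +0.0006875
∂T/∂y = (19.51 − 18.32) / (-300 − 0) = -0.003967
Steepest decrease is along −∇f: components (-0.0006875 E, +0.003967 N).
Azimuth = atan2(-0.0006875, +0.003967) = 350.2° ≈ 350°.

350°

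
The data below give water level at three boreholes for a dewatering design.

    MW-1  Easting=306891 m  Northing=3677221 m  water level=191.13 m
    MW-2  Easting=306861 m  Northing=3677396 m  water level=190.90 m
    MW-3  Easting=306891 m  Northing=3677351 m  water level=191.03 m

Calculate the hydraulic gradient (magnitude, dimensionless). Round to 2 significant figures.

Differences from MW-1: to MW-2 (Δx, Δy, Δh) = (-30, 175, -0.23); to MW-3 = (0, 130, -0.10).
Determinant of the coordinate differences = (-30)·130 − 0·175 = -3900.
∂h/∂x = [(-0.23)·130 − (-0.10)·175] / -3900 = +0.003179
∂h/∂y = [(-30)·(-0.10) − 0·(-0.23)] / -3900 = -0.0007692
|∇h| = √(0.003179² + -0.0007692²) = 0.003271

0.0033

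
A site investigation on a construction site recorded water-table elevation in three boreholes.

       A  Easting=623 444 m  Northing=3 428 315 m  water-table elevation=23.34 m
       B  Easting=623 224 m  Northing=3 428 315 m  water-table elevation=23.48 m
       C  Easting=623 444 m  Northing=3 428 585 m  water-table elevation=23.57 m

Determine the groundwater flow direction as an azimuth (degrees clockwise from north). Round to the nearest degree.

∂h/∂x = (23.48 − 23.34) / (623224 − 623444) = -0.0006364
∂h/∂y = (23.57 − 23.34) / (3428585 − 3428315) = +0.0008519
Flow direction (−∇h) has components (+0.0006364 E, -0.0008519 N).
Azimuth = atan2(E, N) = atan2(+0.0006364, -0.0008519) = 143.2° ≈ 143°.

143°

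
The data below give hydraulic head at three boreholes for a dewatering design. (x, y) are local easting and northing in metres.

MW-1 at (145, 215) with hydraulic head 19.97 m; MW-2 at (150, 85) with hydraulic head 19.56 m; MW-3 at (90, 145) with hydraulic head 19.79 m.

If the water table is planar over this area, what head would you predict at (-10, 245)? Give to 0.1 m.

With h = a·x + b·y + c and MW-1 as origin, the differences give:
  5·a + (-130)·b = -0.41
  (-55)·a + (-70)·b = -0.18
Eliminate b (×(-70) and ×(-130), subtract): -7500·a = 5.300 → a = ∂h/∂x = -0.0007067
Back-substitute: b = ∂h/∂y = +0.003127.
h(-10, 245) = 19.97 + (-0.0007067)·(-155) + (+0.003127)·(30) = 19.97 +0.110 +0.094 = 20.173 m.

20.2 m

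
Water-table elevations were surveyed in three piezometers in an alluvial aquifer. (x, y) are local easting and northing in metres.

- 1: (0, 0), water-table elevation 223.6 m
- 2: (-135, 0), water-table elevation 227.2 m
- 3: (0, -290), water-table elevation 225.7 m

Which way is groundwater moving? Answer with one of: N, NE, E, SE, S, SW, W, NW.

∂h/∂x = (227.2 − 223.6) / (-135 − 0) = -0.02667
∂h/∂y = (225.7 − 223.6) / (-290 − 0) = -0.007241
Flow = −∇h = (+0.02667 east, +0.007241 north), which points east.

E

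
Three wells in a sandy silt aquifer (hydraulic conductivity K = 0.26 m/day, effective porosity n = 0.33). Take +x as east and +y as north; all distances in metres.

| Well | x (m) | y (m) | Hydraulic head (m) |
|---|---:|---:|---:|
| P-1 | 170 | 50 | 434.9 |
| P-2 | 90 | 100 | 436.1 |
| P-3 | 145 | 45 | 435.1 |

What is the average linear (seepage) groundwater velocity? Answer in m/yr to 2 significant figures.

Three-point gradient (reference P-1): Δ to P-2 = (-80, 50, +1.2), Δ to P-3 = (-25, -5, +0.2).
∂h/∂x = -0.009697, ∂h/∂y = +0.008485 (det = 1650).
|∇h| = √(-0.009697² + 0.008485²) = 0.01289
Seepage velocity v = K·i/n = 0.26 × 0.01289 / 0.33 = 0.01016 m/day = 3.711 m/yr.

3.7 m/yr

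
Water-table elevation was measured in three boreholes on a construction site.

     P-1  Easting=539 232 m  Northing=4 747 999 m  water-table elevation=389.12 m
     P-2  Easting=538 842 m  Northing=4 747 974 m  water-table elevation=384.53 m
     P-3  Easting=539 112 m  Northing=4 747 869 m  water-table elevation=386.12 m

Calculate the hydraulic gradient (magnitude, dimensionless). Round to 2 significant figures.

Taking P-1 as reference: P-2−P-1 = (-390, -25, -4.59); P-3−P-1 = (-120, -130, -3.00).
Solve a·Δx + b·Δy = Δh: det = (-390)·(-130) − (-120)·(-25) = 47700.
∂h/∂x = [(-4.59)·(-130) − (-3.00)·(-25)] / 47700 = +0.01094
∂h/∂y = [(-390)·(-3.00) − (-120)·(-4.59)] / 47700 = +0.01298
|∇h| = √(0.01094² + 0.01298²) = 0.01698

0.017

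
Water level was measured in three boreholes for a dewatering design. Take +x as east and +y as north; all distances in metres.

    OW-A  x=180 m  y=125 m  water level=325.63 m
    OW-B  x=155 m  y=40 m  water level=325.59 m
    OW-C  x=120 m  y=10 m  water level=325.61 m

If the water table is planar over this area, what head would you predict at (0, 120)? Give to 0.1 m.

325.9 m

Differences from OW-A: to OW-B (Δx, Δy, Δh) = (-25, -85, -0.04); to OW-C = (-60, -115, -0.02).
Determinant of the coordinate differences = (-25)·(-115) − (-60)·(-85) = -2225.
∂h/∂x = [(-0.04)·(-115) − (-0.02)·(-85)] / -2225 = -0.001303
∂h/∂y = [(-25)·(-0.02) − (-60)·(-0.04)] / -2225 = +0.0008539
h(0, 120) = 325.63 + (-0.001303)·(-180) + (+0.0008539)·(-5) = 325.63 +0.235 -0.004 = 325.860 m.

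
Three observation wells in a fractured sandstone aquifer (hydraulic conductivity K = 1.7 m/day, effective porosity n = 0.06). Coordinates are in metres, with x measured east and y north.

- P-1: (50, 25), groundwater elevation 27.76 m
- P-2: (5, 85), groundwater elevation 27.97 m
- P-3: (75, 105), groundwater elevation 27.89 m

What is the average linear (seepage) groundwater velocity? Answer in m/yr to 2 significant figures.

29 m/yr

Taking P-1 as reference: P-2−P-1 = (-45, 60, +0.21); P-3−P-1 = (25, 80, +0.13).
Determinant of the coordinate differences = (-45)·80 − 25·60 = -5100.
∂h/∂x = [(+0.21)·80 − (+0.13)·60] / -5100 = -0.001765
∂h/∂y = [(-45)·(+0.13) − 25·(+0.21)] / -5100 = +0.002176
|∇h| = √(-0.001765² + 0.002176²) = 0.002802
Seepage velocity v = K·i/n = 1.7 × 0.002802 / 0.06 = 0.07939 m/day = 29 m/yr.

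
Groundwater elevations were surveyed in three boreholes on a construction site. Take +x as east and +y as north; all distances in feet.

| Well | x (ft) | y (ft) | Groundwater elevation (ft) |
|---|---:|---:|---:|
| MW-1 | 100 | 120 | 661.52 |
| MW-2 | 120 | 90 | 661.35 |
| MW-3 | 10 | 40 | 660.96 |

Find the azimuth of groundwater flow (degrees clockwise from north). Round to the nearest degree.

187°

Taking MW-1 as reference: MW-2−MW-1 = (20, -30, -0.17); MW-3−MW-1 = (-90, -80, -0.56).
Solve a·Δx + b·Δy = Δh: det = 20·(-80) − (-90)·(-30) = -4300.
∂h/∂x = [(-0.17)·(-80) − (-0.56)·(-30)] / -4300 = +0.0007442
∂h/∂y = [20·(-0.56) − (-90)·(-0.17)] / -4300 = +0.006163
Flow direction (−∇h) has components (-0.0007442 E, -0.006163 N).
Azimuth = atan2(E, N) = atan2(-0.0007442, -0.006163) = 186.9° ≈ 187°.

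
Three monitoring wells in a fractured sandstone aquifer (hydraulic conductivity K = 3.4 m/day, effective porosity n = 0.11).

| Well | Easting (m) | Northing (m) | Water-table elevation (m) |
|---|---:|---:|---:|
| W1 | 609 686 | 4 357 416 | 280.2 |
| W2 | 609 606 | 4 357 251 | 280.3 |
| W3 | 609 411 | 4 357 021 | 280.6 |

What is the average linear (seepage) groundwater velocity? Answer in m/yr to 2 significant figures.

With h = a·x + b·y + c and W1 as origin, the differences give:
  (-80)·a + (-165)·b = +0.1
  (-275)·a + (-395)·b = +0.4
Eliminate b (×(-395) and ×(-165), subtract): -13775·a = 26.50 → a = ∂h/∂x = -0.001924
Back-substitute: b = ∂h/∂y = +0.0003267.
|∇h| = √(-0.001924² + 0.0003267²) = 0.001952
Seepage velocity v = K·i/n = 3.4 × 0.001952 / 0.11 = 0.06033 m/day = 22.04 m/yr.

22 m/yr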